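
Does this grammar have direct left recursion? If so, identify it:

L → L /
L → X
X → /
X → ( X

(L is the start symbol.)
Direct left recursion occurs when N → N α for some non-terminal N (the right-hand side begins with the left-hand side itself).

L → L /: LEFT RECURSIVE (starts with L)
L → X: starts with X
X → /: starts with '/'
X → ( X: starts with '('

The grammar has direct left recursion on: L.

Answer: Yes, L is left-recursive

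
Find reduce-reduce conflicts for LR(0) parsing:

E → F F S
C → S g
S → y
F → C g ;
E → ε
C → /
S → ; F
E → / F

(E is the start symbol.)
No reduce-reduce conflicts

A reduce-reduce conflict occurs when an LR(0) state has two complete items [A → α .] and [B → β .] — both call for a reduction, and with no lookahead the parser cannot choose between them.

Augment with E' → E and build the canonical LR(0) collection (I0 = CLOSURE({[E' → . E]}), then GOTO on every symbol after a dot until no new states appear). It has 16 states:
  I0: { [C → . /], [C → . S g], [E → . / F], [E → . F F S], [E → .], [E' → . E], [F → . C g ;], [S → . ; F], [S → . y] }  — shift, reduce
  I1: { [C → . /], [C → . S g], [C → / .], [E → / . F], [F → . C g ;], [S → . ; F], [S → . y] }  — shift, reduce
  I2: { [C → . /], [C → . S g], [F → . C g ;], [S → . ; F], [S → . y], [S → ; . F] }  — shift
  I3: { [F → C . g ;] }  — shift
  I4: { [E' → E .] }  — accept
  I5: { [C → . /], [C → . S g], [E → F . F S], [F → . C g ;], [S → . ; F], [S → . y] }  — shift
  I6: { [C → S . g] }  — shift
  I7: { [S → y .] }  — reduce
  I8: { [C → S g .] }  — reduce
  I9: { [C → / .] }  — reduce
  I10: { [E → F F . S], [S → . ; F], [S → . y] }  — shift
  I11: { [E → F F S .] }  — reduce
  I12: { [F → C g . ;] }  — shift
  I13: { [F → C g ; .] }  — reduce
  I14: { [S → ; F .] }  — reduce
  I15: { [E → / F .] }  — reduce

No state contains more than one complete item.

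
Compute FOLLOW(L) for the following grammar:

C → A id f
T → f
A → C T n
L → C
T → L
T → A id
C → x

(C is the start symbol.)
{ 'n' }

To compute FOLLOW(L), find every occurrence of L on a right-hand side N → α L β: add FIRST(β) \ {ε}, and if β is empty or nullable also add FOLLOW(N). Iterate to a fixed point.

In T → L: L is at the end, add FOLLOW(T)

The FOLLOW sets referred to above (computed the same way, to a fixed point):
  FOLLOW(T) = { 'n' }

Taking the union: FOLLOW(L) = { 'n' }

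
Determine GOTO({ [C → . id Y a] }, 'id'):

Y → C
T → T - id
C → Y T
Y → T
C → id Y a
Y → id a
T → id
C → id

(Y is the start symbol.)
GOTO(I, 'id') = CLOSURE({ [A → αX.β] : [A → α.Xβ] ∈ I, X = 'id' })

Items with dot before 'id', with the dot advanced:
  [C → . id Y a] → [C → id . Y a]
Closure of the advanced items:
  [C → id . Y a] has the dot before Y: add [Y → . C], [Y → . T], [Y → . id a]
  [Y → . C] has the dot before C: add [C → . Y T], [C → . id Y a], [C → . id]
  [Y → . T] has the dot before T: add [T → . T - id], [T → . id]

GOTO = { [C → . Y T], [C → . id Y a], [C → . id], [C → id . Y a], [T → . T - id], [T → . id], [Y → . C], [Y → . T], [Y → . id a] }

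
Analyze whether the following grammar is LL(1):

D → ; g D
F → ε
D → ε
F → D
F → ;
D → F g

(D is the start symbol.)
No. Predict set conflict for D: { ';' }

A grammar is LL(1) if for each non-terminal N with multiple productions, the predict sets of those productions are pairwise disjoint, where PREDICT(N → α) = (FIRST(α) \ {ε}) ∪ (FOLLOW(N) if α ⇒* ε).

Relevant sets:
  FIRST(F) = { ';', 'g', ε }
  FIRST(D) = { ';', 'g', ε }
  FOLLOW(D) = { $, 'g' }
  FOLLOW(F) = { 'g' }

For D:
  PREDICT(D → ';' g D) = { ';' }
  PREDICT(D → ε) = { $, 'g' }
  PREDICT(D → F g) = { ';', 'g' }
For F:
  PREDICT(F → ε) = { 'g' }
  PREDICT(F → D) = { ';', 'g' }
  PREDICT(F → ';') = { ';' }

Conflict found: Predict set conflict for D: { ';' }
The grammar is NOT LL(1).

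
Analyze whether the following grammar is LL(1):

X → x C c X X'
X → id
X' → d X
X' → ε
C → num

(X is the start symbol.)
Relevant sets:
  FOLLOW(X') = { $, 'd' }

For X:
  PREDICT(X → x C c X X') = { 'x' }
  PREDICT(X → id) = { 'id' }
For X':
  PREDICT(X' → d X) = { 'd' }
  PREDICT(X' → ε) = { $, 'd' }
C has a single production, so nothing to check there.

Conflict found: Predict set conflict for X': { 'd' }
The grammar is NOT LL(1).

Answer: No. Predict set conflict for X': { 'd' }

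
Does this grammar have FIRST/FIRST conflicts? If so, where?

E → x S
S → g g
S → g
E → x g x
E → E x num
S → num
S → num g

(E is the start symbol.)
FIRST sets of the non-terminals at (or reachable through a nullable prefix from) the front of some alternative:
  FIRST(E) = { 'x' }

Productions for E:
  E → x S: FIRST = { 'x' }
  E → x g x: FIRST = { 'x' }
  E → E x num: FIRST = { 'x' }
Productions for S:
  S → g g: FIRST = { 'g' }
  S → g: FIRST = { 'g' }
  S → num: FIRST = { 'num' }
  S → num g: FIRST = { 'num' }

Conflict for E: E → x S and E → x g x
  Overlap: { 'x' }
Conflict for E: E → x S and E → E x num
  Overlap: { 'x' }
Conflict for E: E → x g x and E → E x num
  Overlap: { 'x' }
Conflict for S: S → g g and S → g
  Overlap: { 'g' }
Conflict for S: S → num and S → num g
  Overlap: { 'num' }

Answer: Yes. E → x S / E → x g x on { 'x' }; E → x S / E → E x num on { 'x' }; E → x g x / E → E x num on { 'x' }; S → g g / S → g on { 'g' }; S → num / S → num g on { 'num' }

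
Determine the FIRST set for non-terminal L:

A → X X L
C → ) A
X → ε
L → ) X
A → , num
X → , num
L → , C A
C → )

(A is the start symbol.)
{ ')', ',' }

From L → ) X:
  - ')' is a terminal: add ')' and stop
From L → , C A:
  - ',' is a terminal: add ',' and stop

Collecting: FIRST(L) = { ')', ',' }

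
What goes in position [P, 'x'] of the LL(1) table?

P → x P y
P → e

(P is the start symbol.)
P → x P y

To find M[P, 'x'], we find productions for P where 'x' is in the predict set (PREDICT(N → α) = (FIRST(α) \ {ε}) ∪ (FOLLOW(N) if α ⇒* ε)).

P → x P y: PREDICT = { 'x' }
  'x' is in predict set, so this production goes in M[P, 'x']
P → e: PREDICT = { 'e' }

M[P, 'x'] = P → x P y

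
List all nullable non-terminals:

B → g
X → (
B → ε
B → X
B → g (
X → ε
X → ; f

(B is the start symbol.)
A non-terminal is nullable if it can derive ε (the empty string): either it has an ε-production, or it has a production whose right-hand side consists entirely of nullable non-terminals.

ε-productions: B → ε, X → ε
So B, X are immediately nullable.
Every non-terminal is now nullable.
Nullable = { 'B', 'X' }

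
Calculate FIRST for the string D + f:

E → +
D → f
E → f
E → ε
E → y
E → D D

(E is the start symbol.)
FIRST sets of the non-terminals involved (from the grammar, by fixed-point iteration):
  FIRST(D) = { 'f' }

To compute FIRST(D + f), process the symbols left to right:
Symbol D is a non-terminal. Add FIRST(D) \ {ε} = { 'f' }
D is not nullable (ε ∉ FIRST(D)), so stop here.
FIRST(D + f) = { 'f' }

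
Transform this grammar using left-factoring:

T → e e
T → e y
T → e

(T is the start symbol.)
T → e T'
T' → e
T' → y
T' → ε

Left-factoring transforms A → αβ₁ | αβ₂ into A → αA' and A' → β₁ | β₂
(α is the longest common prefix among the alternatives). Repeat until
no nonterminal has two alternatives with a common prefix.

Round 1: T has alternatives sharing prefix 'e'. Introduce T': T → e T'
  Add: T' → e
  Add: T' → y
  Add: T' → ε

No remaining common prefixes — done.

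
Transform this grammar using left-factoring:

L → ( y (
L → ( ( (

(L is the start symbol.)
Left-factoring transforms A → αβ₁ | αβ₂ into A → αA' and A' → β₁ | β₂
(α is the longest common prefix among the alternatives). Repeat until
no nonterminal has two alternatives with a common prefix.

Round 1: L has alternatives sharing prefix '('. Introduce L': L → ( L'
  Add: L' → y (
  Add: L' → ( (

No remaining common prefixes — done.

Resulting grammar:
L → ( L'
L' → y (
L' → ( (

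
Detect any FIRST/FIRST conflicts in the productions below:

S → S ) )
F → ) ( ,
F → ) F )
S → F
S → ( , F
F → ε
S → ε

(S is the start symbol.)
Yes. S → S ')' ')' / S → F on { ')' }; S → S ')' ')' / S → '(' ',' F on { '(' }; S → F / S → ε on { ε }; F → ')' '(' ',' / F → ')' F ')' on { ')' }

A FIRST/FIRST conflict occurs when two productions N → α and N → β for the same non-terminal have FIRST(α) ∩ FIRST(β) ≠ ∅ (with ε ∈ FIRST of a nullable right-hand side, so two nullable alternatives also conflict).

FIRST sets of the non-terminals at (or reachable through a nullable prefix from) the front of some alternative:
  FIRST(S) = { '(', ')', ε }
  FIRST(F) = { ')', ε }

Productions for S:
  S → S ) ): FIRST = { '(', ')' }
  S → F: FIRST = { ')', ε }
  S → ( , F: FIRST = { '(' }
  S → ε: FIRST = { ε }
Productions for F:
  F → ) ( ,: FIRST = { ')' }
  F → ) F ): FIRST = { ')' }
  F → ε: FIRST = { ε }

Conflict for S: S → S ) ) and S → F
  Overlap: { ')' }
Conflict for S: S → S ) ) and S → ( , F
  Overlap: { '(' }
Conflict for S: S → F and S → ε
  Overlap: { ε }
Conflict for F: F → ) ( , and F → ) F )
  Overlap: { ')' }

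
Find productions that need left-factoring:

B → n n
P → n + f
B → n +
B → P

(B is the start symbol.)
Left-factoring is needed when two productions for the same non-terminal
share a common prefix on the right-hand side.

Productions for B:
  B → n n
  B → n +
  B → P

Found common prefix 'n' in productions for B

Answer: Yes, B has productions with common prefix 'n'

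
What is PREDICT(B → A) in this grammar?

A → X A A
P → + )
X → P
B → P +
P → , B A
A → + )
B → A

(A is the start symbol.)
PREDICT(B → A) = (FIRST(RHS) \ {ε}) ∪ (FOLLOW(B) if ε ∈ FIRST(RHS), i.e. RHS ⇒* ε)
FIRST(A) = { '+', ',' }
FIRST(A) = { '+', ',' }
ε ∉ FIRST(A), so FOLLOW(B) is not added.
PREDICT(B → A) = { '+', ',' }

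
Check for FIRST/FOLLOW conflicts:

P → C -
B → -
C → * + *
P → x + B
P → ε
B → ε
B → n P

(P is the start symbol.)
Nullable non-terminals: B, P.
FIRST sets used below: FIRST(C) = { '*' }

B: nullable alternative(s) B → ε; FOLLOW(B) = { $ }
  B → -: FIRST \ {ε} = { '-' } — disjoint from FOLLOW(B)
  B → ε: FIRST \ {ε} = { } — this is the only nullable alternative, skip
  B → n P: FIRST \ {ε} = { 'n' } — disjoint from FOLLOW(B)

P: nullable alternative(s) P → ε; FOLLOW(P) = { $ }
  P → C -: FIRST \ {ε} = { '*' } — disjoint from FOLLOW(P)
  P → x + B: FIRST \ {ε} = { 'x' } — disjoint from FOLLOW(P)
  P → ε: FIRST \ {ε} = { } — this is the only nullable alternative, skip

C has no nullable alternative, so no FIRST/FOLLOW check is needed there.

No FIRST/FOLLOW conflicts found.

Answer: No FIRST/FOLLOW conflicts.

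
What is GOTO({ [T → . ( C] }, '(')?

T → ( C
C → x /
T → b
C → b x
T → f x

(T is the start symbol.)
GOTO(I, '(') = CLOSURE({ [A → αX.β] : [A → α.Xβ] ∈ I, X = '(' })

Items with dot before '(', with the dot advanced:
  [T → . ( C] → [T → ( . C]
Closure of the advanced items:
  [T → ( . C] has the dot before C: add [C → . x /], [C → . b x]

GOTO = { [C → . b x], [C → . x /], [T → ( . C] }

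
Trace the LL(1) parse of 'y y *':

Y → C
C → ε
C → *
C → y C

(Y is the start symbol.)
Stack is shown with the top on the left.

Stack  Input    Action
----------------------
Y $    y y * $  output Y → C
C $    y y * $  output C → y C
y C $  y y * $  match 'y'
C $    y * $    output C → y C
y C $  y * $    match 'y'
C $    * $      output C → *
* $    * $      match '*'
$      $        accept

The string is accepted.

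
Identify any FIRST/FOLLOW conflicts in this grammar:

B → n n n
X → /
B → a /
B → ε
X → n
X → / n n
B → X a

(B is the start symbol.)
No FIRST/FOLLOW conflicts.

Nullable non-terminals: B.
FIRST sets used below: FIRST(X) = { '/', 'n' }

B: nullable alternative(s) B → ε; FOLLOW(B) = { $ }
  B → n n n: FIRST \ {ε} = { 'n' } — disjoint from FOLLOW(B)
  B → a /: FIRST \ {ε} = { 'a' } — disjoint from FOLLOW(B)
  B → ε: FIRST \ {ε} = { } — this is the only nullable alternative, skip
  B → X a: FIRST \ {ε} = { '/', 'n' } — disjoint from FOLLOW(B)

X has no nullable alternative, so no FIRST/FOLLOW check is needed there.

No FIRST/FOLLOW conflicts found.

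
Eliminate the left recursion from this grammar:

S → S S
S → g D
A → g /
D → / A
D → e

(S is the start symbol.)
S → g D S'
S' → S S'
S' → ε
A → g /
D → / A
D → e

S is directly left-recursive. The standard transformation for
  A → A α₁ | ... | A α_m | β₁ | ... | β_n
is
  A  → β₁ A' | ... | β_n A'
  A' → α₁ A' | ... | α_m A' | ε

S → g D becomes S → g D S'
S → S S becomes S' → S S'
Add S' → ε

Productions for other non-terminals are unchanged:
  A → g /
  D → / A
  D → e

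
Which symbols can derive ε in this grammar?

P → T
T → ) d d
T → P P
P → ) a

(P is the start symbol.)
None

There are no ε-productions, so no non-terminal can derive ε.
No non-terminals are nullable.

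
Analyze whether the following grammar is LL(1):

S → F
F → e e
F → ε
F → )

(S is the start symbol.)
A grammar is LL(1) if for each non-terminal N with multiple productions, the predict sets of those productions are pairwise disjoint, where PREDICT(N → α) = (FIRST(α) \ {ε}) ∪ (FOLLOW(N) if α ⇒* ε).

Relevant sets:
  FOLLOW(F) = { $ }

For F:
  PREDICT(F → e e) = { 'e' }
  PREDICT(F → ε) = { $ }
  PREDICT(F → ')') = { ')' }
S has a single production, so nothing to check there.

All predict sets are disjoint. The grammar IS LL(1).

Answer: Yes, the grammar is LL(1).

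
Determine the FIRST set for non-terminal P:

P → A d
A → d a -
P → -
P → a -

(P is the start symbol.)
To compute FIRST(P), examine every production with P on the left-hand side, reading each right-hand side left to right until a non-nullable symbol is reached.

FIRST sets of the other non-terminals involved (by the same procedure, iterated to a fixed point):
  FIRST(A) = { 'd' }

From P → A d:
  - A is a non-terminal: add FIRST(A) \ {ε} = { 'd' }
    A is not nullable, so stop
From P → -:
  - '-' is a terminal: add '-' and stop
From P → a -:
  - a is a terminal: add 'a' and stop

Collecting: FIRST(P) = { '-', 'a', 'd' }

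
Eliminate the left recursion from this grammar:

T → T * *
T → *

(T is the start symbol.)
T is directly left-recursive. The standard transformation for
  A → A α₁ | ... | A α_m | β₁ | ... | β_n
is
  A  → β₁ A' | ... | β_n A'
  A' → α₁ A' | ... | α_m A' | ε

T → * becomes T → * T'
T → T * * becomes T' → * * T'
Add T' → ε

Resulting grammar:
T → * T'
T' → * * T'
T' → ε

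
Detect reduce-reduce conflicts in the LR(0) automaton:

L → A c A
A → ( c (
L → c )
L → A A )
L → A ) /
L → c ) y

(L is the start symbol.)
No reduce-reduce conflicts

Augment with L' → L and build the canonical LR(0) collection (I0 = CLOSURE({[L' → . L]}), then GOTO on every symbol after a dot until no new states appear). It has 15 states:
  I0: { [A → . ( c (], [L → . A ) /], [L → . A A )], [L → . A c A], [L → . c ) y], [L → . c )], [L' → . L] }  — shift
  I1: { [A → ( . c (] }  — shift
  I2: { [A → . ( c (], [L → A . ) /], [L → A . A )], [L → A . c A] }  — shift
  I3: { [L' → L .] }  — accept
  I4: { [L → c . ) y], [L → c . )] }  — shift
  I5: { [L → c ) . y], [L → c ) .] }  — shift, reduce
  I6: { [L → c ) y .] }  — reduce
  I7: { [L → A ) . /] }  — shift
  I8: { [L → A A . )] }  — shift
  I9: { [A → . ( c (], [L → A c . A] }  — shift
  I10: { [L → A c A .] }  — reduce
  I11: { [L → A A ) .] }  — reduce
  I12: { [L → A ) / .] }  — reduce
  I13: { [A → ( c . (] }  — shift
  I14: { [A → ( c ( .] }  — reduce

No state contains more than one complete item.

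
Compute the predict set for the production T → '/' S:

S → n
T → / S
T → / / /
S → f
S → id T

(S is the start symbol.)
{ '/' }

PREDICT(T → '/' S) = (FIRST(RHS) \ {ε}) ∪ (FOLLOW(T) if ε ∈ FIRST(RHS), i.e. RHS ⇒* ε)
FIRST('/' S) = { '/' }
ε ∉ FIRST('/' S), so FOLLOW(T) is not added.
PREDICT(T → '/' S) = { '/' }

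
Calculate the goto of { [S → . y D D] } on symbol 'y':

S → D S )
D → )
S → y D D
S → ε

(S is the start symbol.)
{ [D → . )], [S → y . D D] }

GOTO(I, 'y') = CLOSURE({ [A → αX.β] : [A → α.Xβ] ∈ I, X = 'y' })

Items with dot before 'y', with the dot advanced:
  [S → . y D D] → [S → y . D D]
Closure of the advanced items:
  [S → y . D D] has the dot before D: add [D → . )]

GOTO = { [D → . )], [S → y . D D] }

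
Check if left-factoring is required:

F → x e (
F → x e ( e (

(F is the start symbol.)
Yes, F has productions with common prefix 'x e ('

Left-factoring is needed when two productions for the same non-terminal
share a common prefix on the right-hand side.

Productions for F:
  F → x e (
  F → x e ( e (

Found common prefix 'x e (' in productions for F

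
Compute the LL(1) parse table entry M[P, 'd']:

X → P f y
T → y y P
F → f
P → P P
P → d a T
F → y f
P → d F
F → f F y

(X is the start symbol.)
P → P P, P → d a T, P → d F

To find M[P, 'd'], we find productions for P where 'd' is in the predict set (PREDICT(N → α) = (FIRST(α) \ {ε}) ∪ (FOLLOW(N) if α ⇒* ε)).

Relevant sets:
  FIRST(P) = { 'd' }

P → P P: PREDICT = { 'd' }
  'd' is in predict set, so this production goes in M[P, 'd']
P → d a T: PREDICT = { 'd' }
  'd' is in predict set, so this production goes in M[P, 'd']
P → d F: PREDICT = { 'd' }
  'd' is in predict set, so this production goes in M[P, 'd']

M[P, 'd'] = P → P P, P → d a T, P → d F  (a multiply-defined cell — the grammar is not LL(1))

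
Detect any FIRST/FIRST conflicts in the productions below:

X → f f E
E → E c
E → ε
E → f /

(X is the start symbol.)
A FIRST/FIRST conflict occurs when two productions N → α and N → β for the same non-terminal have FIRST(α) ∩ FIRST(β) ≠ ∅ (with ε ∈ FIRST of a nullable right-hand side, so two nullable alternatives also conflict).

FIRST sets of the non-terminals at (or reachable through a nullable prefix from) the front of some alternative:
  FIRST(E) = { 'c', 'f', ε }

Productions for E:
  E → E c: FIRST = { 'c', 'f' }
  E → ε: FIRST = { ε }
  E → f /: FIRST = { 'f' }
X has only one production, so no FIRST/FIRST conflict is possible there.

Conflict for E: E → E c and E → f /
  Overlap: { 'f' }

Answer: Yes. E → E c / E → f '/' on { 'f' }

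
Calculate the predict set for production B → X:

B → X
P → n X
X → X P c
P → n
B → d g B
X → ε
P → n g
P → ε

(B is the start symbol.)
PREDICT(B → X) = (FIRST(RHS) \ {ε}) ∪ (FOLLOW(B) if ε ∈ FIRST(RHS), i.e. RHS ⇒* ε)
FIRST(X) = { 'c', 'n', ε }
FIRST(X) = { 'c', 'n', ε }
ε ∈ FIRST(X) (the right-hand side is nullable), so add FOLLOW(B) = { $ }
PREDICT(B → X) = { $, 'c', 'n' }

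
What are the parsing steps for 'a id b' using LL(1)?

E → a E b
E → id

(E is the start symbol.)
LL(1) parsing maintains a stack (initially the start symbol over $) and the input. At each step: if the stack top is a terminal, match it against the current input token; if it is a non-terminal N, replace it with the RHS of M[N, lookahead] (the unique production whose predict set contains the lookahead).

Stack is shown with the top on the left.

Stack    Input     Action
-------------------------
E $      a id b $  output E → a E b
a E b $  a id b $  match 'a'
E b $    id b $    output E → id
id b $   id b $    match 'id'
b $      b $       match 'b'
$        $         accept

The string is accepted.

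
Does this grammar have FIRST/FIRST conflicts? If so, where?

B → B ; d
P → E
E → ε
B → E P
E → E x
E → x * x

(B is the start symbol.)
Yes. B → B ';' d / B → E P on { 'x' }; E → E x / E → x '*' x on { 'x' }

FIRST sets of the non-terminals at (or reachable through a nullable prefix from) the front of some alternative:
  FIRST(B) = { ';', 'x', ε }
  FIRST(E) = { 'x', ε }
  FIRST(P) = { 'x', ε }

Productions for B:
  B → B ; d: FIRST = { ';', 'x' }
  B → E P: FIRST = { 'x', ε }
Productions for E:
  E → ε: FIRST = { ε }
  E → E x: FIRST = { 'x' }
  E → x * x: FIRST = { 'x' }
P has only one production, so no FIRST/FIRST conflict is possible there.

Conflict for B: B → B ; d and B → E P
  Overlap: { 'x' }
Conflict for E: E → E x and E → x * x
  Overlap: { 'x' }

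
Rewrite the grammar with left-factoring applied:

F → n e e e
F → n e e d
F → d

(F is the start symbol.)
Left-factoring transforms A → αβ₁ | αβ₂ into A → αA' and A' → β₁ | β₂
(α is the longest common prefix among the alternatives). Repeat until
no nonterminal has two alternatives with a common prefix.

Round 1: F has alternatives sharing prefix 'n e e'. Introduce F': F → n e e F'
  Add: F' → e
  Add: F' → d

No remaining common prefixes — done.

Resulting grammar:
F → n e e F'
F' → e
F' → d
F → d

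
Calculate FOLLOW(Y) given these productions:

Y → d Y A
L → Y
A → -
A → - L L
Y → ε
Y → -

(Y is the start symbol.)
{ $, '-', 'd' }

To compute FOLLOW(Y), find every occurrence of Y on a right-hand side N → α Y β: add FIRST(β) \ {ε}, and if β is empty or nullable also add FOLLOW(N). Iterate to a fixed point.

Y is the start symbol, so $ ∈ FOLLOW(Y).
In Y → d Y A: Y is followed by A, add FIRST(A) \ {ε} = { '-' }
In L → Y: Y is at the end, add FOLLOW(L)

The FOLLOW sets referred to above (computed the same way, to a fixed point):
  FOLLOW(L) = { $, '-', 'd' }

Taking the union: FOLLOW(Y) = { $, '-', 'd' }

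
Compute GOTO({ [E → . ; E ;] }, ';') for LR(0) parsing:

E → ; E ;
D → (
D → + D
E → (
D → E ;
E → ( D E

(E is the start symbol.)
GOTO(I, ';') = CLOSURE({ [A → αX.β] : [A → α.Xβ] ∈ I, X = ';' })

Items with dot before ';', with the dot advanced:
  [E → . ; E ;] → [E → ; . E ;]
Closure of the advanced items:
  [E → ; . E ;] has the dot before E: add [E → . ; E ;], [E → . (], [E → . ( D E]

GOTO = { [E → . ( D E], [E → . (], [E → . ; E ;], [E → ; . E ;] }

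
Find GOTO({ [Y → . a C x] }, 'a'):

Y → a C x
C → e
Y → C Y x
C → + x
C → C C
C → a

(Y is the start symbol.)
{ [C → . + x], [C → . C C], [C → . a], [C → . e], [Y → a . C x] }

GOTO(I, 'a') = CLOSURE({ [A → αX.β] : [A → α.Xβ] ∈ I, X = 'a' })

Items with dot before 'a', with the dot advanced:
  [Y → . a C x] → [Y → a . C x]
Closure of the advanced items:
  [Y → a . C x] has the dot before C: add [C → . e], [C → . + x], [C → . C C], [C → . a]

GOTO = { [C → . + x], [C → . C C], [C → . a], [C → . e], [Y → a . C x] }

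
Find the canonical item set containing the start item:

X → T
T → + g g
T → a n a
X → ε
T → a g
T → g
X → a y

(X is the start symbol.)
First, augment the grammar with X' → X
I₀ = CLOSURE({ [X' → . X] }):
  [X' → . X] has the dot before X: add [X → . T], [X → .], [X → . a y]
  [X → . T] has the dot before T: add [T → . + g g], [T → . a n a], [T → . a g], [T → . g]
No further items can be added.

I₀ = { [T → . + g g], [T → . a g], [T → . a n a], [T → . g], [X → . T], [X → . a y], [X → .], [X' → . X] }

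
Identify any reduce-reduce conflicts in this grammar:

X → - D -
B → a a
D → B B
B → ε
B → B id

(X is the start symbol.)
A reduce-reduce conflict occurs when an LR(0) state has two complete items [A → α .] and [B → β .] — both call for a reduction, and with no lookahead the parser cannot choose between them.

Augment with X' → X and build the canonical LR(0) collection (I0 = CLOSURE({[X' → . X]}), then GOTO on every symbol after a dot until no new states appear). It has 10 states:
  I0: { [X → . - D -], [X' → . X] }  — shift
  I1: { [B → . B id], [B → . a a], [B → .], [D → . B B], [X → - . D -] }  — shift, reduce
  I2: { [X' → X .] }  — accept
  I3: { [B → . B id], [B → . a a], [B → .], [B → B . id], [D → B . B] }  — shift, reduce
  I4: { [X → - D . -] }  — shift
  I5: { [B → a . a] }  — shift
  I6: { [B → a a .] }  — reduce
  I7: { [X → - D - .] }  — reduce
  I8: { [B → B . id], [D → B B .] }  — shift, reduce
  I9: { [B → B id .] }  — reduce

No state contains more than one complete item.

Answer: No reduce-reduce conflicts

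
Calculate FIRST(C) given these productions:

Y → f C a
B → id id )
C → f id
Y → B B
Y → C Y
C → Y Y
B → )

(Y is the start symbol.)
To compute FIRST(C), examine every production with C on the left-hand side, reading each right-hand side left to right until a non-nullable symbol is reached.

FIRST sets of the other non-terminals involved (by the same procedure, iterated to a fixed point):
  FIRST(Y) = { ')', 'f', 'id' }

From C → f id:
  - f is a terminal: add 'f' and stop
From C → Y Y:
  - Y is a non-terminal: add FIRST(Y) \ {ε} = { ')', 'f', 'id' }
    Y is not nullable, so stop

Collecting: FIRST(C) = { ')', 'f', 'id' }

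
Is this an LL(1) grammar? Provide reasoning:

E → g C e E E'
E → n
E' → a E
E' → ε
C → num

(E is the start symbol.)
Relevant sets:
  FOLLOW(E') = { $, 'a' }

For E:
  PREDICT(E → g C e E E') = { 'g' }
  PREDICT(E → n) = { 'n' }
For E':
  PREDICT(E' → a E) = { 'a' }
  PREDICT(E' → ε) = { $, 'a' }
C has a single production, so nothing to check there.

Conflict found: Predict set conflict for E': { 'a' }
The grammar is NOT LL(1).

Answer: No. Predict set conflict for E': { 'a' }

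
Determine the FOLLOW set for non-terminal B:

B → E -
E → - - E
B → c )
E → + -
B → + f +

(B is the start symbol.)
{ $ }

B is the start symbol, so $ ∈ FOLLOW(B).
B does not occur on any right-hand side.

Taking the union: FOLLOW(B) = { $ }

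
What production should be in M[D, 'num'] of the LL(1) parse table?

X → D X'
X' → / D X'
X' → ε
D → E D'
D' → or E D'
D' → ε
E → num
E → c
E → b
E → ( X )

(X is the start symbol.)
To find M[D, 'num'], we find productions for D where 'num' is in the predict set (PREDICT(N → α) = (FIRST(α) \ {ε}) ∪ (FOLLOW(N) if α ⇒* ε)).

Relevant sets:
  FIRST(E) = { '(', 'b', 'c', 'num' }

D → E D': PREDICT = { '(', 'b', 'c', 'num' }
  'num' is in predict set, so this production goes in M[D, 'num']

M[D, 'num'] = D → E D'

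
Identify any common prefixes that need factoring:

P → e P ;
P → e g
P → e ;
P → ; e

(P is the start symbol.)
Left-factoring is needed when two productions for the same non-terminal
share a common prefix on the right-hand side.

Productions for P:
  P → e P ;
  P → e g
  P → e ;
  P → ; e

Found common prefix 'e' in productions for P

Answer: Yes, P has productions with common prefix 'e'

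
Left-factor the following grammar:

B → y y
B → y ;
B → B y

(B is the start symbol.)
Left-factoring transforms A → αβ₁ | αβ₂ into A → αA' and A' → β₁ | β₂
(α is the longest common prefix among the alternatives). Repeat until
no nonterminal has two alternatives with a common prefix.

Round 1: B has alternatives sharing prefix 'y'. Introduce B': B → y B'
  Add: B' → y
  Add: B' → ;

No remaining common prefixes — done.

Resulting grammar:
B → y B'
B' → y
B' → ;
B → B y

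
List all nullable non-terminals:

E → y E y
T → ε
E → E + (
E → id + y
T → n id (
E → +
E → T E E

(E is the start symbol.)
{ 'T' }

ε-productions: T → ε
So T is immediately nullable.
No further non-terminal can be added: every production for the remaining non-terminals contains a terminal or a non-nullable non-terminal.
Nullable = { 'T' }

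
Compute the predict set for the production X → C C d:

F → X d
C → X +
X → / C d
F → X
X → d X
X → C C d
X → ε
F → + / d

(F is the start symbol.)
PREDICT(X → C C d) = (FIRST(RHS) \ {ε}) ∪ (FOLLOW(X) if ε ∈ FIRST(RHS), i.e. RHS ⇒* ε)
FIRST(C) = { '+', '/', 'd' }
FIRST(C C d) = { '+', '/', 'd' }
ε ∉ FIRST(C C d), so FOLLOW(X) is not added.
PREDICT(X → C C d) = { '+', '/', 'd' }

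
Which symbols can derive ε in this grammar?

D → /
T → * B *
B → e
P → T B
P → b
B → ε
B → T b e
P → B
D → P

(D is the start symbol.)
{ 'B', 'D', 'P' }

A non-terminal is nullable if it can derive ε (the empty string): either it has an ε-production, or it has a production whose right-hand side consists entirely of nullable non-terminals.

ε-productions: B → ε
So B is immediately nullable.
P → B: every symbol on the right is nullable, so P is nullable too.
D → P: every symbol on the right is nullable, so D is nullable too.
No further non-terminal can be added: every production for the remaining non-terminals contains a terminal or a non-nullable non-terminal.
Nullable = { 'B', 'D', 'P' }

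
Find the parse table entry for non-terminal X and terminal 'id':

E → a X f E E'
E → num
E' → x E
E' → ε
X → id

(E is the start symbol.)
To find M[X, 'id'], we find productions for X where 'id' is in the predict set (PREDICT(N → α) = (FIRST(α) \ {ε}) ∪ (FOLLOW(N) if α ⇒* ε)).

X → id: PREDICT = { 'id' }
  'id' is in predict set, so this production goes in M[X, 'id']

M[X, 'id'] = X → id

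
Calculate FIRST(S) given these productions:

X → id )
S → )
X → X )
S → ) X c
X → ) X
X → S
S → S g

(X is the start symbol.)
{ ')' }

From S → ):
  - ')' is a terminal: add ')' and stop
From S → ) X c:
  - ')' is a terminal: add ')' and stop
From S → S g:
  - S is the symbol being defined: contributes nothing new
    S is not nullable, so stop

Collecting: FIRST(S) = { ')' }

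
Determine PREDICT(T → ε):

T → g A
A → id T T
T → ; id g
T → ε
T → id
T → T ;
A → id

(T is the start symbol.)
PREDICT(T → ε) = (FIRST(RHS) \ {ε}) ∪ (FOLLOW(T) if ε ∈ FIRST(RHS), i.e. RHS ⇒* ε)
The right-hand side is ε (FIRST(ε) = { ε }), so the predict set is FOLLOW(T) = { $, ';', 'g', 'id' }
PREDICT(T → ε) = { $, ';', 'g', 'id' }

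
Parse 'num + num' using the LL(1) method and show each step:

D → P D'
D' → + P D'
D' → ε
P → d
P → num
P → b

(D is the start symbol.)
LL(1) parsing maintains a stack (initially the start symbol over $) and the input. At each step: if the stack top is a terminal, match it against the current input token; if it is a non-terminal N, replace it with the RHS of M[N, lookahead] (the unique production whose predict set contains the lookahead).

Stack is shown with the top on the left.

Stack     Input        Action
-----------------------------
D $       num + num $  output D → P D'
P D' $    num + num $  output P → num
num D' $  num + num $  match 'num'
D' $      + num $      output D' → + P D'
+ P D' $  + num $      match '+'
P D' $    num $        output P → num
num D' $  num $        match 'num'
D' $      $            output D' → ε
$         $            accept

The string is accepted.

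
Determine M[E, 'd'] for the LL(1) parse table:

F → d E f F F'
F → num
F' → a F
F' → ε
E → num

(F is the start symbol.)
To find M[E, 'd'], we find productions for E where 'd' is in the predict set (PREDICT(N → α) = (FIRST(α) \ {ε}) ∪ (FOLLOW(N) if α ⇒* ε)).

E → num: PREDICT = { 'num' }

M[E, 'd'] is empty (no production applies)

Answer: Empty (error entry)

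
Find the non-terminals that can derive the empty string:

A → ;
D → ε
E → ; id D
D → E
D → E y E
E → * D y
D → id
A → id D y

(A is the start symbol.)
A non-terminal is nullable if it can derive ε (the empty string): either it has an ε-production, or it has a production whose right-hand side consists entirely of nullable non-terminals.

ε-productions: D → ε
So D is immediately nullable.
No further non-terminal can be added: every production for the remaining non-terminals contains a terminal or a non-nullable non-terminal.
Nullable = { 'D' }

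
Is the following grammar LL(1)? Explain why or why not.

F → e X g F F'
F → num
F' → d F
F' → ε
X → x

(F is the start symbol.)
No. Predict set conflict for F': { 'd' }

A grammar is LL(1) if for each non-terminal N with multiple productions, the predict sets of those productions are pairwise disjoint, where PREDICT(N → α) = (FIRST(α) \ {ε}) ∪ (FOLLOW(N) if α ⇒* ε).

Relevant sets:
  FOLLOW(F') = { $, 'd' }

For F:
  PREDICT(F → e X g F F') = { 'e' }
  PREDICT(F → num) = { 'num' }
For F':
  PREDICT(F' → d F) = { 'd' }
  PREDICT(F' → ε) = { $, 'd' }
X has a single production, so nothing to check there.

Conflict found: Predict set conflict for F': { 'd' }
The grammar is NOT LL(1).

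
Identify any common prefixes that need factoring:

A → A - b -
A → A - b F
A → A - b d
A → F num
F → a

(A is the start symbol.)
Yes, A has productions with common prefix 'A - b'

Left-factoring is needed when two productions for the same non-terminal
share a common prefix on the right-hand side.

Productions for A:
  A → A - b -
  A → A - b F
  A → A - b d
  A → F num

Found common prefix 'A - b' in productions for A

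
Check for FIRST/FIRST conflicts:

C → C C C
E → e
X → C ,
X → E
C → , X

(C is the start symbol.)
Yes. C → C C C / C → ',' X on { ',' }

A FIRST/FIRST conflict occurs when two productions N → α and N → β for the same non-terminal have FIRST(α) ∩ FIRST(β) ≠ ∅ (with ε ∈ FIRST of a nullable right-hand side, so two nullable alternatives also conflict).

FIRST sets of the non-terminals at (or reachable through a nullable prefix from) the front of some alternative:
  FIRST(C) = { ',' }
  FIRST(E) = { 'e' }

Productions for C:
  C → C C C: FIRST = { ',' }
  C → , X: FIRST = { ',' }
Productions for X:
  X → C ,: FIRST = { ',' }
  X → E: FIRST = { 'e' }
E has only one production, so no FIRST/FIRST conflict is possible there.

Conflict for C: C → C C C and C → , X
  Overlap: { ',' }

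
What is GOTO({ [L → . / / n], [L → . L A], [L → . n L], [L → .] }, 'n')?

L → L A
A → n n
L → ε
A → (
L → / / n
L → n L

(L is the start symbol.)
{ [L → . / / n], [L → . L A], [L → . n L], [L → .], [L → n . L] }

GOTO(I, 'n') = CLOSURE({ [A → αX.β] : [A → α.Xβ] ∈ I, X = 'n' })

Items with dot before 'n', with the dot advanced:
  [L → . n L] → [L → n . L]
Closure of the advanced items:
  [L → n . L] has the dot before L: add [L → . L A], [L → .], [L → . / / n], [L → . n L]

GOTO = { [L → . / / n], [L → . L A], [L → . n L], [L → .], [L → n . L] }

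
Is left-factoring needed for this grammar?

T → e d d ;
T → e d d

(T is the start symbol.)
Left-factoring is needed when two productions for the same non-terminal
share a common prefix on the right-hand side.

Productions for T:
  T → e d d ;
  T → e d d

Found common prefix 'e d d' in productions for T

Answer: Yes, T has productions with common prefix 'e d d'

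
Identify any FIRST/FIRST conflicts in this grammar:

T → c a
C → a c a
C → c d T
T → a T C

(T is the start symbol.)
No FIRST/FIRST conflicts.

A FIRST/FIRST conflict occurs when two productions N → α and N → β for the same non-terminal have FIRST(α) ∩ FIRST(β) ≠ ∅ (with ε ∈ FIRST of a nullable right-hand side, so two nullable alternatives also conflict).

Productions for T:
  T → c a: FIRST = { 'c' }
  T → a T C: FIRST = { 'a' }
Productions for C:
  C → a c a: FIRST = { 'a' }
  C → c d T: FIRST = { 'c' }

All alternatives of each non-terminal have pairwise disjoint FIRST sets.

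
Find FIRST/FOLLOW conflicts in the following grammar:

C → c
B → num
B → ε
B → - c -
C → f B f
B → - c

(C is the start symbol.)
No FIRST/FOLLOW conflicts.

A FIRST/FOLLOW conflict occurs when a non-terminal N has a nullable alternative N → β (β ⇒* ε) and another alternative N → α with FIRST(α) ∩ FOLLOW(N) ≠ ∅: on such a lookahead the parser cannot decide between expanding α and letting N vanish via β.

Nullable non-terminals: B.

B: nullable alternative(s) B → ε; FOLLOW(B) = { 'f' }
  B → num: FIRST \ {ε} = { 'num' } — disjoint from FOLLOW(B)
  B → ε: FIRST \ {ε} = { } — this is the only nullable alternative, skip
  B → - c -: FIRST \ {ε} = { '-' } — disjoint from FOLLOW(B)
  B → - c: FIRST \ {ε} = { '-' } — disjoint from FOLLOW(B)

C has no nullable alternative, so no FIRST/FOLLOW check is needed there.

No FIRST/FOLLOW conflicts found.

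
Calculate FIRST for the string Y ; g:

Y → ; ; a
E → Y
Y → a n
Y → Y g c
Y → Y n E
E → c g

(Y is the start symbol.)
FIRST sets of the non-terminals involved (from the grammar, by fixed-point iteration):
  FIRST(Y) = { ';', 'a' }

To compute FIRST(Y ; g), process the symbols left to right:
Symbol Y is a non-terminal. Add FIRST(Y) \ {ε} = { ';', 'a' }
Y is not nullable (ε ∉ FIRST(Y)), so stop here.
FIRST(Y ; g) = { ';', 'a' }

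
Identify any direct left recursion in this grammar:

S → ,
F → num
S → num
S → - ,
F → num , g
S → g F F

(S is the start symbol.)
No direct left recursion

Direct left recursion occurs when N → N α for some non-terminal N (the right-hand side begins with the left-hand side itself).

S → ,: starts with ','
F → num: starts with num
S → num: starts with num
S → - ,: starts with '-'
F → num , g: starts with num
S → g F F: starts with g

No direct left recursion found.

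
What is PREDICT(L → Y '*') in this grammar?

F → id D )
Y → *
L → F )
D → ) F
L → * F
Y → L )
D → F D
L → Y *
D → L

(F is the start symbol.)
{ '*', 'id' }

PREDICT(L → Y '*') = (FIRST(RHS) \ {ε}) ∪ (FOLLOW(L) if ε ∈ FIRST(RHS), i.e. RHS ⇒* ε)
FIRST(Y) = { '*', 'id' }
FIRST(Y '*') = { '*', 'id' }
ε ∉ FIRST(Y '*'), so FOLLOW(L) is not added.
PREDICT(L → Y '*') = { '*', 'id' }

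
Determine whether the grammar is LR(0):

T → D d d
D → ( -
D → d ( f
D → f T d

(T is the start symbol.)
Yes, the grammar is LR(0)

A grammar is LR(0) if no state in the canonical LR(0) collection has:
  - both a shift item (dot before a terminal) and a complete item (shift-reduce conflict), or
  - two or more complete items (reduce-reduce conflict; the accept item [T' → T .] counts as a complete item here).

Augment with T' → T and build the canonical LR(0) collection (I0 = CLOSURE({[T' → . T]}), then GOTO on every symbol after a dot until no new states appear). It has 13 states:
  I0: { [D → . ( -], [D → . d ( f], [D → . f T d], [T → . D d d], [T' → . T] }  — shift
  I1: { [D → ( . -] }  — shift
  I2: { [T → D . d d] }  — shift
  I3: { [T' → T .] }  — accept
  I4: { [D → d . ( f] }  — shift
  I5: { [D → . ( -], [D → . d ( f], [D → . f T d], [D → f . T d], [T → . D d d] }  — shift
  I6: { [D → f T . d] }  — shift
  I7: { [D → f T d .] }  — reduce
  I8: { [D → d ( . f] }  — shift
  I9: { [D → d ( f .] }  — reduce
  I10: { [T → D d . d] }  — shift
  I11: { [T → D d d .] }  — reduce
  I12: { [D → ( - .] }  — reduce

Every state is either a pure shift/goto state or contains exactly one complete item and nothing to shift — no conflicts. The grammar is LR(0).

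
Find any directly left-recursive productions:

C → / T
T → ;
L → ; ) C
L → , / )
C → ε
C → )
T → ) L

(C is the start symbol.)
Direct left recursion occurs when N → N α for some non-terminal N (the right-hand side begins with the left-hand side itself).

C → / T: starts with '/'
T → ;: starts with ';'
L → ; ) C: starts with ';'
L → , / ): starts with ','
C → ε: starts with ε
C → ): starts with ')'
T → ) L: starts with ')'

No direct left recursion found.

Answer: No direct left recursion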